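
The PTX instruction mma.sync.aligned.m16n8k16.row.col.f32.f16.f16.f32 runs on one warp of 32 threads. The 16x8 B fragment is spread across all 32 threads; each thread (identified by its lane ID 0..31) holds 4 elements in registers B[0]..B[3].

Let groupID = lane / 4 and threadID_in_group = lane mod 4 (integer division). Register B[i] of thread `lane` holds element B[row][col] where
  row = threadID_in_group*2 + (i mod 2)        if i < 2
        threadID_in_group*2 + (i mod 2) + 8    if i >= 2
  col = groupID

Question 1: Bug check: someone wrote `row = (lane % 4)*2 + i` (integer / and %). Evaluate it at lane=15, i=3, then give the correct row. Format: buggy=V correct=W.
buggy=9 correct=15

`(lane % 4)*2 + i`[15,3]->9
L=15->gid=15>>2=3, tid=15&3=3
[3]->row 3·2+1+8=15  col gid=3
row: 9 vs 15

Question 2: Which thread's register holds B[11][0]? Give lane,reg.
c=0→G=0  r=11→rhi=1,T=1,p=1
L=0*4+1=1  i=1*2+1=3

1,3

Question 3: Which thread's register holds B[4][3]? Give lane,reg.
c=3⇒gr=3  r=4⇒Rb=0,th=2,odd=0
L=3*4+2=14  i=0*2+0=0

14,0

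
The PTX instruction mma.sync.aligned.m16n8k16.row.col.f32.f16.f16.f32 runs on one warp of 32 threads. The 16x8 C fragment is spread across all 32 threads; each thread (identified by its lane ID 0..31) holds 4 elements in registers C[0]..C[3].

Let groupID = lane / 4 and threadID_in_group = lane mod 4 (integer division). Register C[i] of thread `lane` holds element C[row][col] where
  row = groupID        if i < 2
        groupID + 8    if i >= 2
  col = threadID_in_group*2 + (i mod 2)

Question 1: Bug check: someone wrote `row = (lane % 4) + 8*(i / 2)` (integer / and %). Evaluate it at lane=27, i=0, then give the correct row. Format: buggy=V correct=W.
buggy=3 correct=6

`(lane % 4) + 8*(i / 2)`[27,0]=>3
lane 27: grp=6 (27/4), tig=3 (27%4)
i=0: r=6+0=6, c=3*2+0=6
row: 3 vs 6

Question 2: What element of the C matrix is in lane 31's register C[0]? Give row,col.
7,6

lane 31⇒31/4=7, 31 mod 4=3
i=0  r:7+0⇒7  c:2·3+0⇒6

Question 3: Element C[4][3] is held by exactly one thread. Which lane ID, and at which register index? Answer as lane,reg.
17,1

r=4->g=4,rb=0  c=3->t=1,b0=1
L=4*4+1=17  i=0*2+1=1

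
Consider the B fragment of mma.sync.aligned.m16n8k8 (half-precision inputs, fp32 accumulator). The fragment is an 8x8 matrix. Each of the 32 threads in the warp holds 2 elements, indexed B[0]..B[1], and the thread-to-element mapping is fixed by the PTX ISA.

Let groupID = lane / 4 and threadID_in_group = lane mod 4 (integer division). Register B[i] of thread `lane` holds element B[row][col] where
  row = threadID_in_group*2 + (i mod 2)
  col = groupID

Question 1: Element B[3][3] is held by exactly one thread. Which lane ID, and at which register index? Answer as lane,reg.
13,1

c=3->g=3  r=3->t=1,b0=1
L=3*4+1=13  i=1=1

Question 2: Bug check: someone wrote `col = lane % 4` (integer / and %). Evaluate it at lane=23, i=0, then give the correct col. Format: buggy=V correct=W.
buggy=3 correct=5

`lane % 4`[23,0]->3
lane 23: g=5 (23/4), t=3 (23%4)
i=0: r=3*2+0=6, c=g=5
col: 3 vs 5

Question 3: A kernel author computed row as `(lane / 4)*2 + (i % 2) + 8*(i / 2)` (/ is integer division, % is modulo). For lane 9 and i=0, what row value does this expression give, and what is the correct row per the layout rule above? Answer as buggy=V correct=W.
buggy=4 correct=2

`(lane / 4)*2 + (i % 2) + 8*(i / 2)`[9,0]=>4
lane 9: grp=2 (9/4), tig=1 (9%4)
i=0: r=1*2+0=2, c=grp=2
row: 4 vs 2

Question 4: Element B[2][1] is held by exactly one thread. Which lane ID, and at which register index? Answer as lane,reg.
c: 1->gid=1  r: 2->tid=1,i&1=0
L=1*4+1=5  i=0=0

5,0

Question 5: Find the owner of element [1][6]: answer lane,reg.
24,1

c=6->g=6  r=1->t=0,b0=1
L=6*4+0=24  i=1=1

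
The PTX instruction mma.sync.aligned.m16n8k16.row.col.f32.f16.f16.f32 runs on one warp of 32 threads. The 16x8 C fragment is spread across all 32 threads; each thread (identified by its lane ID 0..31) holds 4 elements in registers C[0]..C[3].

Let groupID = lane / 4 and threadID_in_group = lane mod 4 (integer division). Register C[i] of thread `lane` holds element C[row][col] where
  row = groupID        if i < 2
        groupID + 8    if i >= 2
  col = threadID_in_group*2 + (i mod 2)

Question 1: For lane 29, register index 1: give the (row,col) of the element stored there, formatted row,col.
29: grp=7,tig=1
[1] (7+0,1*2+1) = (7,3)

7,3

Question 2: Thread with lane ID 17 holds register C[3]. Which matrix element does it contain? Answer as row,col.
12,3

lane 17⇒17/4=4, 17 mod 4=1
i=3  r:4+8⇒12  c:2·1+1⇒3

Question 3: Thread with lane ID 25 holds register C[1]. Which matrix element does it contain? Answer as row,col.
6,3

25: g=6,t=1
[1] (6+0,1*2+1) = (6,3)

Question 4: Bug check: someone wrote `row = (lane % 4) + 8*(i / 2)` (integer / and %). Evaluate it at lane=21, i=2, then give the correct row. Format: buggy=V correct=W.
buggy=9 correct=13

`(lane % 4) + 8*(i / 2)`[21,2]=>9
lane 21=>21/4=5, 21 mod 4=1
i=2  r:5+8=>13  c:2·1+0=>2
row: 9 vs 13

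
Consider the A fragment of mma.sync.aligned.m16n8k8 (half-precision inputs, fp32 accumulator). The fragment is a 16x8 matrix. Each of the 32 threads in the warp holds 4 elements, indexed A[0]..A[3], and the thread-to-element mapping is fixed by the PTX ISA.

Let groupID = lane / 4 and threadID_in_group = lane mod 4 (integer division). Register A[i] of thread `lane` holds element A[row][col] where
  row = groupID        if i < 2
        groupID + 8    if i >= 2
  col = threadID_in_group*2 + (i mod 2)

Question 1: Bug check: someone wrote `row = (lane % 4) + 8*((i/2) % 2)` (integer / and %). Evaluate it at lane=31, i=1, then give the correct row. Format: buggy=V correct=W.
buggy=3 correct=7

`(lane % 4) + 8*((i/2) % 2)`[31,1]⇒3
31: gr=7,th=3
[1] (7+0,3*2+1) = (7,7)
row: 3 vs 7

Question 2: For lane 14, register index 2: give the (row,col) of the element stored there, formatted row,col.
14: gid=3,tid=2
[2] (3+8,2*2+0) = (11,4)

11,4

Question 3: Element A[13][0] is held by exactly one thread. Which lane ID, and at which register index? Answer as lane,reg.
r=13->g=5,rb=1  c=0->t=0,b0=0
L=5*4+0=20  i=1*2+0=2

20,2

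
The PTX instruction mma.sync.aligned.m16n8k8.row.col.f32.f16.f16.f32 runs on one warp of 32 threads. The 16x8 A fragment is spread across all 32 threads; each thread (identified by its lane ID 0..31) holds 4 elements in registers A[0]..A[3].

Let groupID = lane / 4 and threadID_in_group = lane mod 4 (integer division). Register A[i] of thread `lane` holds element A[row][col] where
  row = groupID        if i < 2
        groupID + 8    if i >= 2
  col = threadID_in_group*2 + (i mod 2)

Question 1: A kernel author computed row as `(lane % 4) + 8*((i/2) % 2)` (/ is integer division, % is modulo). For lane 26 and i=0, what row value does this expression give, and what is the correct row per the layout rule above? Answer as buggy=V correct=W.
`(lane % 4) + 8*((i/2) % 2)`[26,0]⇒2
lane 26: gr=6 (26/4), th=2 (26%4)
i=0: r=6+0=6, c=2*2+0=4
row: 2 vs 6

buggy=2 correct=6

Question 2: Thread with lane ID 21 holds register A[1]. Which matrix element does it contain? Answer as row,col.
5,3

L=21→G=21>>2=5, T=21&3=1
[1]→row 5+0=5  col 1·2+1=3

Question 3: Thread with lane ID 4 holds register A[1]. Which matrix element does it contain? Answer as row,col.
lane 4->4/4=1, 4 mod 4=0
i=1  r:1+0->1  c:2·0+1->1

1,1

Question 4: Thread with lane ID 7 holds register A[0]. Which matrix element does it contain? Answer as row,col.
1,6

7: gr=1,th=3
[0] (1+0,3*2+0) = (1,6)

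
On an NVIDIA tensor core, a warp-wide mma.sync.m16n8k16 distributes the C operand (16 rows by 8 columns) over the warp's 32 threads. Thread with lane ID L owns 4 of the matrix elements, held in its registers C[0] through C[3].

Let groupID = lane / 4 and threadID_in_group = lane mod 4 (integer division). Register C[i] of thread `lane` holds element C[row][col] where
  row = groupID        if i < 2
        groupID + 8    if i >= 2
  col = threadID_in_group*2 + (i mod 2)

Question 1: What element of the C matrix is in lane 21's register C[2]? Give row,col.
13,2

L=21->gid=21>>2=5, tid=21&3=1
[2]->row 5+8=13  col 1·2+0=2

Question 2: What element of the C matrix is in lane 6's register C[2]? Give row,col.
lane 6: g=1 (6/4), t=2 (6%4)
i=2: r=1+8=9, c=2*2+0=4

9,4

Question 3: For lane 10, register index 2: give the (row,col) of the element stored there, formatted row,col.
10,4

lane 10→10/4=2, 10 mod 4=2
i=2  r:2+8→10  c:2·2+0→4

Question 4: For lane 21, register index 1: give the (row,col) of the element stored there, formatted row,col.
lane 21: G=5 (21/4), T=1 (21%4)
i=1: r=5+0=5, c=1*2+1=3

5,3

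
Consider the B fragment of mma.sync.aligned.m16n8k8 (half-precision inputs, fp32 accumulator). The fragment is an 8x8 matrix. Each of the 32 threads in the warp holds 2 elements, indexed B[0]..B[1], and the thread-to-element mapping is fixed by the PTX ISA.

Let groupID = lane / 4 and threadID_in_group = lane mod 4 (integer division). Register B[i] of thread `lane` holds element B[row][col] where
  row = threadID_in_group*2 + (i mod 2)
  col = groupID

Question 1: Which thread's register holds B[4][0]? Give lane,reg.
2,0

c: 0->gid=0  r: 4->tid=2,i&1=0
L=0*4+2=2  i=0=0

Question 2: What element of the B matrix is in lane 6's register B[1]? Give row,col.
5,1

lane 6->6/4=1, 6 mod 4=2
i=1  r:2·2+1->5  c:1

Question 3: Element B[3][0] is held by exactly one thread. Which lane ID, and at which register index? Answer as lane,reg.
1,1

c: 0->gid=0  r: 3->tid=1,i&1=1
L=0*4+1=1  i=1=1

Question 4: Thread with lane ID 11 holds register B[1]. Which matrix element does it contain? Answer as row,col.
7,2

11: g=2,t=3
[1] (3*2+1,2) = (7,2)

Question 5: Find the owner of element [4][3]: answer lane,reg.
14,0

c=3->g=3  r=4->t=2,b0=0
L=3*4+2=14  i=0=0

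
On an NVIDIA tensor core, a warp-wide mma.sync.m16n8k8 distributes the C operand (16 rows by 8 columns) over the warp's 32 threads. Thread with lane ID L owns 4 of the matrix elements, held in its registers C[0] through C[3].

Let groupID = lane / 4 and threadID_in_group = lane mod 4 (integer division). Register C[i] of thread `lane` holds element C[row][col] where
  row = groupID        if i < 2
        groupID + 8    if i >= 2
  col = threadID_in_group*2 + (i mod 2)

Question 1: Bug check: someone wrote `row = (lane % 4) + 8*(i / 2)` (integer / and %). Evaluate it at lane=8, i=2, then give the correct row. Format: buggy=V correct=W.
`(lane % 4) + 8*(i / 2)`[8,2]=>8
lane 8=>8/4=2, 8 mod 4=0
i=2  r:2+8=>10  c:2·0+0=>0
row: 8 vs 10

buggy=8 correct=10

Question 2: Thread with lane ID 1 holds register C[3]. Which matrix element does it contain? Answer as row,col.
lane 1: grp=0 (1/4), tig=1 (1%4)
i=3: r=0+8=8, c=1*2+1=3

8,3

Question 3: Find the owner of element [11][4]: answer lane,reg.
14,2

r: 11->gid=3,r8=1  c: 4->tid=2,i&1=0
L=3*4+2=14  i=1*2+0=2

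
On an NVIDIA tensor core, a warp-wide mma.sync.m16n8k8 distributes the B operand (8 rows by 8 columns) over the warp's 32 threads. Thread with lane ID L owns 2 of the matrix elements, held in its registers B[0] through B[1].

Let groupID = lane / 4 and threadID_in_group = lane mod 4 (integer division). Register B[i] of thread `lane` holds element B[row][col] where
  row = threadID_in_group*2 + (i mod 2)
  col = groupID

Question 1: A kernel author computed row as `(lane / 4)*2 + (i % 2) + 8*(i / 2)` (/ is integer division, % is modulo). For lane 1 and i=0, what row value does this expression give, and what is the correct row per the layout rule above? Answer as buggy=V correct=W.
`(lane / 4)*2 + (i % 2) + 8*(i / 2)`[1,0]->0
1: gid=0,tid=1
[0] (1*2+0,0) = (2,0)
row: 0 vs 2

buggy=0 correct=2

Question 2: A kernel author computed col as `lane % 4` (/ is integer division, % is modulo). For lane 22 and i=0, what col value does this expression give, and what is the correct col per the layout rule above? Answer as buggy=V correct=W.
`lane % 4`[22,0]⇒2
22: gr=5,th=2
[0] (2*2+0,5) = (4,5)
col: 2 vs 5

buggy=2 correct=5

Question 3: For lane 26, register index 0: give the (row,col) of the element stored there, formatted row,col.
lane 26: G=6 (26/4), T=2 (26%4)
i=0: r=2*2+0=4, c=G=6

4,6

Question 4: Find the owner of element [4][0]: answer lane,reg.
2,0

c: 0->gid=0  r: 4->tid=2,i&1=0
L=0*4+2=2  i=0=0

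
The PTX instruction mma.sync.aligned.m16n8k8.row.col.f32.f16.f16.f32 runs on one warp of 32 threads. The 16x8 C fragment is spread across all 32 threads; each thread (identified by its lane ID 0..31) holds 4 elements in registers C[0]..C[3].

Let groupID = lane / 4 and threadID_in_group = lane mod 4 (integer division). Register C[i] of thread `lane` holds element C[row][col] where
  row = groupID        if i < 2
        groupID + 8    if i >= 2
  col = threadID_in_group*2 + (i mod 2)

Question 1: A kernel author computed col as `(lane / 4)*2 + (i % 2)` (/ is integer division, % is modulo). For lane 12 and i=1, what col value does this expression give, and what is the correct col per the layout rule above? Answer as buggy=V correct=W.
`(lane / 4)*2 + (i % 2)`[12,1]->7
lane 12->12/4=3, 12 mod 4=0
i=1  r:3+0->3  c:2·0+1->1
col: 7 vs 1

buggy=7 correct=1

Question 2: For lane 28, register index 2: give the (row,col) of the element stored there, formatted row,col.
28: G=7,T=0
[2] (7+8,0*2+0) = (15,0)

15,0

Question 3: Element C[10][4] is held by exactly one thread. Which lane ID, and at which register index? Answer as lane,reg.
r: 10->gid=2,r8=1  c: 4->tid=2,i&1=0
L=2*4+2=10  i=1*2+0=2

10,2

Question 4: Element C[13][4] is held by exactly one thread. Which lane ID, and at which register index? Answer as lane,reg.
r: 13->gid=5,r8=1  c: 4->tid=2,i&1=0
L=5*4+2=22  i=1*2+0=2

22,2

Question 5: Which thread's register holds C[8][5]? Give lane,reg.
r=8->g=0,rb=1  c=5->t=2,b0=1
L=0*4+2=2  i=1*2+1=3

2,3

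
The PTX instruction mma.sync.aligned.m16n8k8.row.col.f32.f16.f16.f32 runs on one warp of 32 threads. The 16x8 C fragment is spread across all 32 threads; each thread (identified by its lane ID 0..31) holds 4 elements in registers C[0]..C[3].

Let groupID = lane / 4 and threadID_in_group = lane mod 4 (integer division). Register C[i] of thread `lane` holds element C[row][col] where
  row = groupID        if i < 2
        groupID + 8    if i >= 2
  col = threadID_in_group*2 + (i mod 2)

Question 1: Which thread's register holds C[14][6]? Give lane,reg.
27,2

r=14→G=6,rhi=1  c=6→T=3,p=0
L=6*4+3=27  i=1*2+0=2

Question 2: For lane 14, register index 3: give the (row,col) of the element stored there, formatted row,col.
11,5

14: G=3,T=2
[3] (3+8,2*2+1) = (11,5)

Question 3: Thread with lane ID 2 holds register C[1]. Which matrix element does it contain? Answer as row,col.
0,5

L=2→G=2>>2=0, T=2&3=2
[1]→row 0+0=0  col 2·2+1=5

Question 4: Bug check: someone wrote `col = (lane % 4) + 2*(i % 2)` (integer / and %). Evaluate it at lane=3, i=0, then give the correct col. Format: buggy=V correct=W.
`(lane % 4) + 2*(i % 2)`[3,0]->3
3: g=0,t=3
[0] (0+0,3*2+0) = (0,6)
col: 3 vs 6

buggy=3 correct=6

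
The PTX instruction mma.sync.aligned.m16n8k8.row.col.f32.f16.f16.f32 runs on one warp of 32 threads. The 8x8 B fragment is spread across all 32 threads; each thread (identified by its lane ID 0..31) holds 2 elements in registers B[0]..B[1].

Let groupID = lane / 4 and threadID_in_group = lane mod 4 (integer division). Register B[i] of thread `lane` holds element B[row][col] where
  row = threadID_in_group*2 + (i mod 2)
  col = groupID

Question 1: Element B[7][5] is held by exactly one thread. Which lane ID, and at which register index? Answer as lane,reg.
c=5→G=5  r=7→T=3,p=1
L=5*4+3=23  i=1=1

23,1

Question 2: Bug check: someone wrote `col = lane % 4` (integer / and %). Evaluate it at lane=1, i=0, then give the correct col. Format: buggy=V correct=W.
buggy=1 correct=0

`lane % 4`[1,0]->1
1: gid=0,tid=1
[0] (1*2+0,0) = (2,0)
col: 1 vs 0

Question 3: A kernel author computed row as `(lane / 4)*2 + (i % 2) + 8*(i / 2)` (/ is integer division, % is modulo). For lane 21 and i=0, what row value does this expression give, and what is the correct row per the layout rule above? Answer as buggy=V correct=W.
buggy=10 correct=2

`(lane / 4)*2 + (i % 2) + 8*(i / 2)`[21,0]→10
21: G=5,T=1
[0] (1*2+0,5) = (2,5)
row: 10 vs 2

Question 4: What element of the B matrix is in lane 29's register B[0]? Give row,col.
2,7

lane 29: grp=7 (29/4), tig=1 (29%4)
i=0: r=1*2+0=2, c=grp=7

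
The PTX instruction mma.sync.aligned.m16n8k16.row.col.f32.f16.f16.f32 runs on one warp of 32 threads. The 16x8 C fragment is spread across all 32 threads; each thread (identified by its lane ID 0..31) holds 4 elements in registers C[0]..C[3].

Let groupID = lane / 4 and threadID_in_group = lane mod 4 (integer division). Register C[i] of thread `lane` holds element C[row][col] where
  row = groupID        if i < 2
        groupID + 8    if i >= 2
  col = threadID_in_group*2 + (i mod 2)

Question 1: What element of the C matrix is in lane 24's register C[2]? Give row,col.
lane 24->24/4=6, 24 mod 4=0
i=2  r:6+8->14  c:2·0+0->0

14,0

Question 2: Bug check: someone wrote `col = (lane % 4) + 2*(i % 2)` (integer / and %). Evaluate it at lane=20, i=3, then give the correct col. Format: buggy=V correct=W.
buggy=2 correct=1

`(lane % 4) + 2*(i % 2)`[20,3]→2
lane 20: G=5 (20/4), T=0 (20%4)
i=3: r=5+8=13, c=0*2+1=1
col: 2 vs 1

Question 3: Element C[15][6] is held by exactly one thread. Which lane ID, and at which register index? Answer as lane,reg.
31,2

r=15->g=7,rb=1  c=6->t=3,b0=0
L=7*4+3=31  i=1*2+0=2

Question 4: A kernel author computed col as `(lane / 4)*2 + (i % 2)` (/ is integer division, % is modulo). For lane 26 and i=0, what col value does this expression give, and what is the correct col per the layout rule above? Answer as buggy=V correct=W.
buggy=12 correct=4

`(lane / 4)*2 + (i % 2)`[26,0]⇒12
lane 26: gr=6 (26/4), th=2 (26%4)
i=0: r=6+0=6, c=2*2+0=4
col: 12 vs 4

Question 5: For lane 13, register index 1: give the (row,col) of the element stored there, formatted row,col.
lane 13->13/4=3, 13 mod 4=1
i=1  r:3+0->3  c:2·1+1->3

3,3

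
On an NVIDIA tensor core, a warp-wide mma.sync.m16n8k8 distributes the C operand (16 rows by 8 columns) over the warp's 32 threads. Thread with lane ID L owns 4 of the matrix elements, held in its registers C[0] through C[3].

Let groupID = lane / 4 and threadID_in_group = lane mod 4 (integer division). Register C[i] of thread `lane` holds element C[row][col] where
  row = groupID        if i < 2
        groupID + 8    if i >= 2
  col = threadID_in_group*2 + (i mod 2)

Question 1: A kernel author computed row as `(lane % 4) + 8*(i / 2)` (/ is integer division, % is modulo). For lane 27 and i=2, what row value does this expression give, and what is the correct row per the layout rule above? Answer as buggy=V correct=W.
buggy=11 correct=14

`(lane % 4) + 8*(i / 2)`[27,2]->11
lane 27->27/4=6, 27 mod 4=3
i=2  r:6+8->14  c:2·3+0->6
row: 11 vs 14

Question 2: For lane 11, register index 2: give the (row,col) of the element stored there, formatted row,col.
11: gr=2,th=3
[2] (2+8,3*2+0) = (10,6)

10,6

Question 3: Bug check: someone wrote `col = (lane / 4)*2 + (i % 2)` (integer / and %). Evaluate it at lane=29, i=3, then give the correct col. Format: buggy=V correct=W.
buggy=15 correct=3

`(lane / 4)*2 + (i % 2)`[29,3]=>15
lane 29=>29/4=7, 29 mod 4=1
i=3  r:7+8=>15  c:2·1+1=>3
col: 15 vs 3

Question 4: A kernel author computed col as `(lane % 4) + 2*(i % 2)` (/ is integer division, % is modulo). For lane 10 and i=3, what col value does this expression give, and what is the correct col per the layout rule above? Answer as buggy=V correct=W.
`(lane % 4) + 2*(i % 2)`[10,3]⇒4
L=10⇒gr=10>>2=2, th=10&3=2
[3]⇒row 2+8=10  col 2·2+1=5
col: 4 vs 5

buggy=4 correct=5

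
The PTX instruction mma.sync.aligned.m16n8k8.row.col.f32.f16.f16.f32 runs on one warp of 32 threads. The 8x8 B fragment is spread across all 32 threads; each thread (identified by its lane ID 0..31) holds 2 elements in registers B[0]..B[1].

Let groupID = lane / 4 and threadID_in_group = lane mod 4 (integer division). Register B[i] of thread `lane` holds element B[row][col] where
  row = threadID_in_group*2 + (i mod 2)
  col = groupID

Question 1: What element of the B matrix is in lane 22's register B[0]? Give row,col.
4,5

L=22→G=22>>2=5, T=22&3=2
[0]→row 2·2+0=4  col G=5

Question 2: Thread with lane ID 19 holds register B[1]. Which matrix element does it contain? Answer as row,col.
7,4

19: G=4,T=3
[1] (3*2+1,4) = (7,4)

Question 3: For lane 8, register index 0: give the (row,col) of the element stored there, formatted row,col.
0,2

lane 8->8/4=2, 8 mod 4=0
i=0  r:2·0+0->0  c:2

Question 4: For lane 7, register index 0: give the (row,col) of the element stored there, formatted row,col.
6,1

lane 7->7/4=1, 7 mod 4=3
i=0  r:2·3+0->6  c:1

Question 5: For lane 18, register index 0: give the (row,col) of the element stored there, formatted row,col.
18: g=4,t=2
[0] (2*2+0,4) = (4,4)

4,4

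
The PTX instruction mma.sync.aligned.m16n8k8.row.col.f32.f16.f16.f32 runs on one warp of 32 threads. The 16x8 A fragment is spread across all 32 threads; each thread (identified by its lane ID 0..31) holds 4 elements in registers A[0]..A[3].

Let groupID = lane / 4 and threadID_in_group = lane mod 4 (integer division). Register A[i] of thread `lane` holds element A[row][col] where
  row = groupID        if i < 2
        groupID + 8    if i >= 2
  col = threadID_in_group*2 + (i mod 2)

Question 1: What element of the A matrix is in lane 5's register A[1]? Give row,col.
1,3

lane 5: gr=1 (5/4), th=1 (5%4)
i=1: r=1+0=1, c=1*2+1=3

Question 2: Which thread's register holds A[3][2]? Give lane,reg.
r=3⇒gr=3,Rb=0  c=2⇒th=1,odd=0
L=3*4+1=13  i=0*2+0=0

13,0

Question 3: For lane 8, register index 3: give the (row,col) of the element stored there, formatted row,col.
10,1

8: grp=2,tig=0
[3] (2+8,0*2+1) = (10,1)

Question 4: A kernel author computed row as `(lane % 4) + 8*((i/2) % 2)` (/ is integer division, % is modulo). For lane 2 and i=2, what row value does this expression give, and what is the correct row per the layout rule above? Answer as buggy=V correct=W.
`(lane % 4) + 8*((i/2) % 2)`[2,2]=>10
L=2=>grp=2>>2=0, tig=2&3=2
[2]=>row 0+8=8  col 2·2+0=4
row: 10 vs 8

buggy=10 correct=8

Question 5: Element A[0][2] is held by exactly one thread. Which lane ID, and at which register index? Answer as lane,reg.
1,0

r:0=>grp=0,rB=0  c:2=>tig=1,lo=0
L=0*4+1=1  i=0*2+0=0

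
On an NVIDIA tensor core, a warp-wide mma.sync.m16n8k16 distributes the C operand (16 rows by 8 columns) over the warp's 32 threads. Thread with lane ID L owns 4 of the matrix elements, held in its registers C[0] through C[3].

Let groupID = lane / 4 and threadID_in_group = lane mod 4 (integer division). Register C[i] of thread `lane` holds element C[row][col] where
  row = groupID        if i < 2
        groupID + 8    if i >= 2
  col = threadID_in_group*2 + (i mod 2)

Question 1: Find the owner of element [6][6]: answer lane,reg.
r=6→G=6,rhi=0  c=6→T=3,p=0
L=6*4+3=27  i=0*2+0=0

27,0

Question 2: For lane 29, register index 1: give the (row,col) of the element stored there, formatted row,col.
7,3

L=29⇒gr=29>>2=7, th=29&3=1
[1]⇒row 7+0=7  col 1·2+1=3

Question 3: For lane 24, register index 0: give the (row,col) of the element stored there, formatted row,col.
lane 24→24/4=6, 24 mod 4=0
i=0  r:6+0→6  c:2·0+0→0

6,0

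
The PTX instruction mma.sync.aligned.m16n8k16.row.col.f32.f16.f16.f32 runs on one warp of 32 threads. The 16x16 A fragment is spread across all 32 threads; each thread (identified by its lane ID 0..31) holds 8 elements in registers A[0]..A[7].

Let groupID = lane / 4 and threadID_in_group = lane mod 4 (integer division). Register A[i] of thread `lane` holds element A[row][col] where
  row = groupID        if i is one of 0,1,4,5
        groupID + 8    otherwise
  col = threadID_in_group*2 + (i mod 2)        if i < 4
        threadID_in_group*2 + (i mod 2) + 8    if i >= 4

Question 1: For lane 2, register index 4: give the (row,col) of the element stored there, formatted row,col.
0,12

2: grp=0,tig=2
[4] (0+0,2*2+0+8) = (0,12)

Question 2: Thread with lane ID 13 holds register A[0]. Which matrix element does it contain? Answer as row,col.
3,2

L=13->g=13>>2=3, t=13&3=1
[0]->row 3+0=3  col 1·2+0+0=2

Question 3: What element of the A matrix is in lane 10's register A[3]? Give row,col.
10,5

L=10⇒gr=10>>2=2, th=10&3=2
[3]⇒row 2+8=10  col 2·2+1+0=5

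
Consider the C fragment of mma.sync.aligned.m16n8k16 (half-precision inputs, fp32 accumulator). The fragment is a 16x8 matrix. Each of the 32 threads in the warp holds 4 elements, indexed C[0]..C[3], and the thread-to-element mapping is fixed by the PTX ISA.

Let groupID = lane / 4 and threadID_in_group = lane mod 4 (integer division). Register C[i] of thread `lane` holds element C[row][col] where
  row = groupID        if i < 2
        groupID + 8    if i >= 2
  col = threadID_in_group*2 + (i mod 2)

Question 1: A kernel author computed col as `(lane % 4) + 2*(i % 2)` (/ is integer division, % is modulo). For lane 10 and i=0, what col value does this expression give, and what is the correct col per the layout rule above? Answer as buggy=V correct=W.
buggy=2 correct=4

`(lane % 4) + 2*(i % 2)`[10,0]->2
lane 10->10/4=2, 10 mod 4=2
i=0  r:2+0->2  c:2·2+0->4
col: 2 vs 4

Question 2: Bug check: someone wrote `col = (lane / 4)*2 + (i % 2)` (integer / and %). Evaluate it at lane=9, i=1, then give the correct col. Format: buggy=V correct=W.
buggy=5 correct=3

`(lane / 4)*2 + (i % 2)`[9,1]→5
lane 9→9/4=2, 9 mod 4=1
i=1  r:2+0→2  c:2·1+1→3
col: 5 vs 3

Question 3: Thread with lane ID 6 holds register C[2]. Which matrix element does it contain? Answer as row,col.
6: G=1,T=2
[2] (1+8,2*2+0) = (9,4)

9,4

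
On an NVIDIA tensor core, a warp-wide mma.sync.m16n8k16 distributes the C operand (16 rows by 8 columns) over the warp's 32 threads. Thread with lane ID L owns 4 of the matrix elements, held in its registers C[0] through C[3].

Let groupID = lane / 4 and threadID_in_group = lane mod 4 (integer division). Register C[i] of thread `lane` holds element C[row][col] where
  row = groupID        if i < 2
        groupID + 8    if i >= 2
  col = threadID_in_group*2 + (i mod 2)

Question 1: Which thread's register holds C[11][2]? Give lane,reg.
r: 11->gid=3,r8=1  c: 2->tid=1,i&1=0
L=3*4+1=13  i=1*2+0=2

13,2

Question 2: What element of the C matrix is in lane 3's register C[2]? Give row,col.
8,6

lane 3: G=0 (3/4), T=3 (3%4)
i=2: r=0+8=8, c=3*2+0=6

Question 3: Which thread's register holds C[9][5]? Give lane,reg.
r=9⇒gr=1,Rb=1  c=5⇒th=2,odd=1
L=1*4+2=6  i=1*2+1=3

6,3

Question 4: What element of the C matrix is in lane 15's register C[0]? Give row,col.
lane 15: G=3 (15/4), T=3 (15%4)
i=0: r=3+0=3, c=3*2+0=6

3,6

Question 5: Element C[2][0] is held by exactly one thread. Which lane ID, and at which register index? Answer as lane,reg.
r=2⇒gr=2,Rb=0  c=0⇒th=0,odd=0
L=2*4+0=8  i=0*2+0=0

8,0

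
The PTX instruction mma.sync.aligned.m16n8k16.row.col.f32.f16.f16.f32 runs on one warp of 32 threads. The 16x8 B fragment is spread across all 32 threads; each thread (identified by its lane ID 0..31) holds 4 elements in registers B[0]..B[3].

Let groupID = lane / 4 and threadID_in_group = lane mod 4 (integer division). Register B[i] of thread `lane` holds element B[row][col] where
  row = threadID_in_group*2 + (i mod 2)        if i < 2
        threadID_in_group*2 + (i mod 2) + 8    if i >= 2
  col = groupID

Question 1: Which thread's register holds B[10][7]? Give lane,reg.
c=7->g=7  r=10->rb=1,t=1,b0=0
L=7*4+1=29  i=1*2+0=2

29,2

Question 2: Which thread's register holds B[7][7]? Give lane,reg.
c=7⇒gr=7  r=7⇒Rb=0,th=3,odd=1
L=7*4+3=31  i=0*2+1=1

31,1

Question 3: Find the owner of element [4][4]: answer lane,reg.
18,0

c=4→G=4  r=4→rhi=0,T=2,p=0
L=4*4+2=18  i=0*2+0=0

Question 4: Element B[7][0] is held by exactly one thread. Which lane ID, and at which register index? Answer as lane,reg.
c=0→G=0  r=7→rhi=0,T=3,p=1
L=0*4+3=3  i=0*2+1=1

3,1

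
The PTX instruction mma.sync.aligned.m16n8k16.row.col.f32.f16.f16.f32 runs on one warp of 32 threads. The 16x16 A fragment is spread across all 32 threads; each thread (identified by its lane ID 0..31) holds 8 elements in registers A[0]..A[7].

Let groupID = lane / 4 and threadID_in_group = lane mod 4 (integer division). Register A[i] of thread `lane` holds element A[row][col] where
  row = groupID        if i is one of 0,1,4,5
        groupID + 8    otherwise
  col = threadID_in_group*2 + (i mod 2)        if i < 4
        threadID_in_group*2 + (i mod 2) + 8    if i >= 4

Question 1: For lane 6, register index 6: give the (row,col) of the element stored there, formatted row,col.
9,12

L=6->g=6>>2=1, t=6&3=2
[6]->row 1+8=9  col 2·2+0+8=12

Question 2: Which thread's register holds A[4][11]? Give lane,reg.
17,5

r=4→G=4,rhi=0  c=11→chi=1,T=1,p=1
L=4*4+1=17  i=1*4+0*2+1=5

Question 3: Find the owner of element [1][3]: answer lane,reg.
r: 1->gid=1,r8=0  c: 3->c8=0,tid=1,i&1=1
L=1*4+1=5  i=0*4+0*2+1=1

5,1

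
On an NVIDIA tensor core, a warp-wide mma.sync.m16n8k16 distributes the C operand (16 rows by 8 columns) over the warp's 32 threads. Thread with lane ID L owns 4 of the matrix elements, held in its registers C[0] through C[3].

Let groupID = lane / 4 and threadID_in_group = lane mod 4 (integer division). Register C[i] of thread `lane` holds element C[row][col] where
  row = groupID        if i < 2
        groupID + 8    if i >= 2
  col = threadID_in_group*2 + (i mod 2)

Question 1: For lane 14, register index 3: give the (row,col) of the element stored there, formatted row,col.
11,5

14: G=3,T=2
[3] (3+8,2*2+1) = (11,5)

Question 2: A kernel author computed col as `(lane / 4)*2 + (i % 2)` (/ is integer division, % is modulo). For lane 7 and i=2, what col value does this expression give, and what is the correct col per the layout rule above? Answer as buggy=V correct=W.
`(lane / 4)*2 + (i % 2)`[7,2]=>2
L=7=>grp=7>>2=1, tig=7&3=3
[2]=>row 1+8=9  col 3·2+0=6
col: 2 vs 6

buggy=2 correct=6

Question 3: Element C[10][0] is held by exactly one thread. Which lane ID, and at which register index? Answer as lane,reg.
r=10->g=2,rb=1  c=0->t=0,b0=0
L=2*4+0=8  i=1*2+0=2

8,2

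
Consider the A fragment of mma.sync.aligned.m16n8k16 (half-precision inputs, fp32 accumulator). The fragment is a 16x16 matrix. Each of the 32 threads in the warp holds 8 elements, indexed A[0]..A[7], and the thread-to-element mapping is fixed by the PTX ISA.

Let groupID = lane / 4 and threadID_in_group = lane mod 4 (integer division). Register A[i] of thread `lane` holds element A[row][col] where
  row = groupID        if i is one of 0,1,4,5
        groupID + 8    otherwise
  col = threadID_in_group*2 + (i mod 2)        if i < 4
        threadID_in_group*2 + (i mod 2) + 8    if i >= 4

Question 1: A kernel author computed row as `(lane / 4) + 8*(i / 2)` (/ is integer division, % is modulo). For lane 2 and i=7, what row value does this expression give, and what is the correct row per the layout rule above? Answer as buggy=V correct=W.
`(lane / 4) + 8*(i / 2)`[2,7]→24
2: G=0,T=2
[7] (0+8,2*2+1+8) = (8,13)
row: 24 vs 8

buggy=24 correct=8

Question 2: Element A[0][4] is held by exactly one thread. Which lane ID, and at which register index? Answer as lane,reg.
r=0⇒gr=0,Rb=0  c=4⇒Cb=0,th=2,odd=0
L=0*4+2=2  i=0*4+0*2+0=0

2,0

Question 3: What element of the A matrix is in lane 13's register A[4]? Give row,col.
3,10

13: gid=3,tid=1
[4] (3+0,1*2+0+8) = (3,10)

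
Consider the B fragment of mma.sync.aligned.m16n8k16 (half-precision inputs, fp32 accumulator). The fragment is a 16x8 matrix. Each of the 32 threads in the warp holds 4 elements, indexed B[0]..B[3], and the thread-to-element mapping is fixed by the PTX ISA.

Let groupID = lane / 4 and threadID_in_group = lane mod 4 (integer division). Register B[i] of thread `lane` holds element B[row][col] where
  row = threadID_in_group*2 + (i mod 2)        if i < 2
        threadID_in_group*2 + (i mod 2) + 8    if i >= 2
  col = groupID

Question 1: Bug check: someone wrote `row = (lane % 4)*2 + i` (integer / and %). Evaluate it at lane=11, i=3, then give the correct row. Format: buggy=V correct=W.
buggy=9 correct=15

`(lane % 4)*2 + i`[11,3]->9
lane 11: gid=2 (11/4), tid=3 (11%4)
i=3: r=3*2+1+8=15, c=gid=2
row: 9 vs 15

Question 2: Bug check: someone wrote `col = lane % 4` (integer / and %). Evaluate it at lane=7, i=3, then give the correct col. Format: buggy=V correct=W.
buggy=3 correct=1

`lane % 4`[7,3]⇒3
lane 7⇒7/4=1, 7 mod 4=3
i=3  r:2·3+1+8⇒15  c:1
col: 3 vs 1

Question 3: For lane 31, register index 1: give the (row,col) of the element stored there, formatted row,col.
lane 31->31/4=7, 31 mod 4=3
i=1  r:2·3+1+0->7  c:7

7,7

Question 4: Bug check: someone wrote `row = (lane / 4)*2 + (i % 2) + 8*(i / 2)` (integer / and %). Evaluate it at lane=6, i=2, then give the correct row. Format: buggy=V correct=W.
`(lane / 4)*2 + (i % 2) + 8*(i / 2)`[6,2]→10
L=6→G=6>>2=1, T=6&3=2
[2]→row 2·2+0+8=12  col G=1
row: 10 vs 12

buggy=10 correct=12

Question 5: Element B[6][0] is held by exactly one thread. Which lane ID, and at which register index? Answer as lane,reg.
3,0

c=0->g=0  r=6->rb=0,t=3,b0=0
L=0*4+3=3  i=0*2+0=0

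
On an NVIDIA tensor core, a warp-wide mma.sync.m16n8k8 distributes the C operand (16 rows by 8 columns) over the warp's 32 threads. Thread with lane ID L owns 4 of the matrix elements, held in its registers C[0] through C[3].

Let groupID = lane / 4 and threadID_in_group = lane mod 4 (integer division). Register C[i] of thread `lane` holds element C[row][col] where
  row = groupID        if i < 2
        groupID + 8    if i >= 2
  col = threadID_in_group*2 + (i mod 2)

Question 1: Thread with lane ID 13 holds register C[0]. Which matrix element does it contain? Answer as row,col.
L=13⇒gr=13>>2=3, th=13&3=1
[0]⇒row 3+0=3  col 1·2+0=2

3,2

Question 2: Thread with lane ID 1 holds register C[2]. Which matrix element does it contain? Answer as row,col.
L=1->g=1>>2=0, t=1&3=1
[2]->row 0+8=8  col 1·2+0=2

8,2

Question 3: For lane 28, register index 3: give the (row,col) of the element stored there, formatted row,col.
L=28->gid=28>>2=7, tid=28&3=0
[3]->row 7+8=15  col 0·2+1=1

15,1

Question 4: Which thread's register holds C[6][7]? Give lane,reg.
27,1

r=6->g=6,rb=0  c=7->t=3,b0=1
L=6*4+3=27  i=0*2+1=1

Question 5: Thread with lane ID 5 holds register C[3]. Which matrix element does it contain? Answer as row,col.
9,3

5: G=1,T=1
[3] (1+8,1*2+1) = (9,3)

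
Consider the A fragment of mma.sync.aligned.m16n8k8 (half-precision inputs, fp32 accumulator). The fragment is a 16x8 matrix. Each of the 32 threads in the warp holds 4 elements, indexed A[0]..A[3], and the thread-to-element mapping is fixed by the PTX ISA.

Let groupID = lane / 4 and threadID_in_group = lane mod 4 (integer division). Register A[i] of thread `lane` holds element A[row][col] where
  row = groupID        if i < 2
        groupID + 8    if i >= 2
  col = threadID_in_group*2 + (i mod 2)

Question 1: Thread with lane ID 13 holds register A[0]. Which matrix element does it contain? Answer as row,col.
3,2

lane 13->13/4=3, 13 mod 4=1
i=0  r:3+0->3  c:2·1+0->2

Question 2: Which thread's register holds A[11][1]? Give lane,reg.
12,3

r:11=>grp=3,rB=1  c:1=>tig=0,lo=1
L=3*4+0=12  i=1*2+1=3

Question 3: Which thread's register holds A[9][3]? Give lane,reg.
r=9→G=1,rhi=1  c=3→T=1,p=1
L=1*4+1=5  i=1*2+1=3

5,3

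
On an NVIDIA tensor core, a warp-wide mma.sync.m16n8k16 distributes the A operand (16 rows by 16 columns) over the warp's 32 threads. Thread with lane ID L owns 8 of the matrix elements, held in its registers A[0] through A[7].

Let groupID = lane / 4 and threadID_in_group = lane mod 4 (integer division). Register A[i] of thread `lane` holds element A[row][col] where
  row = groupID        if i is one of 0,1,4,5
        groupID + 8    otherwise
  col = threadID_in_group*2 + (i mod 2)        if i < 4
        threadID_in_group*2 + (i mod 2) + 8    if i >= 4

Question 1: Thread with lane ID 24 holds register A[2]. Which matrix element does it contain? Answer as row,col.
14,0

24: gr=6,th=0
[2] (6+8,0*2+0+0) = (14,0)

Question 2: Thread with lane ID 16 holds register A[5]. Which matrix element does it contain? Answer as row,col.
lane 16: g=4 (16/4), t=0 (16%4)
i=5: r=4+0=4, c=0*2+1+8=9

4,9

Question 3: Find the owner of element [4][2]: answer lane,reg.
r=4→G=4,rhi=0  c=2→chi=0,T=1,p=0
L=4*4+1=17  i=0*4+0*2+0=0

17,0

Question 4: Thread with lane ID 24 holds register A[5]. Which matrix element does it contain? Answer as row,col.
lane 24->24/4=6, 24 mod 4=0
i=5  r:6+0->6  c:2·0+1+8->9

6,9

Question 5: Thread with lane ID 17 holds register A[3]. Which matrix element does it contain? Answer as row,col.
12,3

lane 17: g=4 (17/4), t=1 (17%4)
i=3: r=4+8=12, c=1*2+1+0=3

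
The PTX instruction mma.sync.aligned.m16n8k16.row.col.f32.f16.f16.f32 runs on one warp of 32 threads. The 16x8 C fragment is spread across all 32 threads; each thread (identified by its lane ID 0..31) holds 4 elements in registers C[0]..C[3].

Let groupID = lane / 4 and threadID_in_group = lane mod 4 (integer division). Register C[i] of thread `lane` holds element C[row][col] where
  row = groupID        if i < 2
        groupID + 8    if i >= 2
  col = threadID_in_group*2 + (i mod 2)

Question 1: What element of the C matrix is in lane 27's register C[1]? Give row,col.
lane 27: g=6 (27/4), t=3 (27%4)
i=1: r=6+0=6, c=3*2+1=7

6,7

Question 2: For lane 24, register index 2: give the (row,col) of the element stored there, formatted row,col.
14,0

lane 24=>24/4=6, 24 mod 4=0
i=2  r:6+8=>14  c:2·0+0=>0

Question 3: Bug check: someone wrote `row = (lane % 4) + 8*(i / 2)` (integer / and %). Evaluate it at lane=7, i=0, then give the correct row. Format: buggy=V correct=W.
`(lane % 4) + 8*(i / 2)`[7,0]=>3
7: grp=1,tig=3
[0] (1+0,3*2+0) = (1,6)
row: 3 vs 1

buggy=3 correct=1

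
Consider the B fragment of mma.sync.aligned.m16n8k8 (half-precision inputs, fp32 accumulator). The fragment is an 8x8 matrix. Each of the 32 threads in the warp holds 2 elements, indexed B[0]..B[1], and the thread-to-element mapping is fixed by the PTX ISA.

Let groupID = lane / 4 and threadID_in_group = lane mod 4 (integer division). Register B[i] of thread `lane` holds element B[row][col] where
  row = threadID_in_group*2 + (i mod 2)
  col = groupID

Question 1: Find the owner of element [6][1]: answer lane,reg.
c=1→G=1  r=6→T=3,p=0
L=1*4+3=7  i=0=0

7,0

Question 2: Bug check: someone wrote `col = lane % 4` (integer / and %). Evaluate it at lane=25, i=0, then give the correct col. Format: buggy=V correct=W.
`lane % 4`[25,0]→1
lane 25→25/4=6, 25 mod 4=1
i=0  r:2·1+0→2  c:6
col: 1 vs 6

buggy=1 correct=6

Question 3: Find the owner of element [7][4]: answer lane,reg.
c=4⇒gr=4  r=7⇒th=3,odd=1
L=4*4+3=19  i=1=1

19,1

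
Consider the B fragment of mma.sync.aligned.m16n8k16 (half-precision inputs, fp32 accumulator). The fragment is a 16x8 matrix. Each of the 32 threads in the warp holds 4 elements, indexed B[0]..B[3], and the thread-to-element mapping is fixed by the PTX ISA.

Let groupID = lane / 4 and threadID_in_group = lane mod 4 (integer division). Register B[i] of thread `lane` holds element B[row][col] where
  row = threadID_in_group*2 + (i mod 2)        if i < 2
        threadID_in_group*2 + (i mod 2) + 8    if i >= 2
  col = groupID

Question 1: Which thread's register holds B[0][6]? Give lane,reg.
24,0

c:6=>grp=6  r:0=>rB=0,tig=0,lo=0
L=6*4+0=24  i=0*2+0=0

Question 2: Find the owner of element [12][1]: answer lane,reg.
c=1->g=1  r=12->rb=1,t=2,b0=0
L=1*4+2=6  i=1*2+0=2

6,2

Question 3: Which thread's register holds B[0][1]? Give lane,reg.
c=1⇒gr=1  r=0⇒Rb=0,th=0,odd=0
L=1*4+0=4  i=0*2+0=0

4,0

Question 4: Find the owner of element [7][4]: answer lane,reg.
19,1

c: 4->gid=4  r: 7->r8=0,tid=3,i&1=1
L=4*4+3=19  i=0*2+1=1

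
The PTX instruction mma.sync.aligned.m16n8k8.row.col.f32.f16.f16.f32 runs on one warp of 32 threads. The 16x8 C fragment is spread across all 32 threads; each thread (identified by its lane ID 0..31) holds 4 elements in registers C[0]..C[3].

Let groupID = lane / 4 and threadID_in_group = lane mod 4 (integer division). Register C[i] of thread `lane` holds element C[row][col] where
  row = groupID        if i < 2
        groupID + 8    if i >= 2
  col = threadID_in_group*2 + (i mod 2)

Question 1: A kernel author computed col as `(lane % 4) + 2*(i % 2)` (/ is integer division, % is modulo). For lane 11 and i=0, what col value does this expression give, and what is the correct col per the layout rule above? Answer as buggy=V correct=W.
buggy=3 correct=6

`(lane % 4) + 2*(i % 2)`[11,0]→3
L=11→G=11>>2=2, T=11&3=3
[0]→row 2+0=2  col 3·2+0=6
col: 3 vs 6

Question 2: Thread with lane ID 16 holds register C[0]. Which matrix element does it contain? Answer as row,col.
4,0

lane 16->16/4=4, 16 mod 4=0
i=0  r:4+0->4  c:2·0+0->0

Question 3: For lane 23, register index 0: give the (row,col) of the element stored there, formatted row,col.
L=23->gid=23>>2=5, tid=23&3=3
[0]->row 5+0=5  col 3·2+0=6

5,6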